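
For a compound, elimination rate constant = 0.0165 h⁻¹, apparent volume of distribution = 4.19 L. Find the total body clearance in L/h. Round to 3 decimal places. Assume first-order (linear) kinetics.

0.069 L/h

CL = k × Vd = 0.0165 × 4.19 = 0.06914 L/h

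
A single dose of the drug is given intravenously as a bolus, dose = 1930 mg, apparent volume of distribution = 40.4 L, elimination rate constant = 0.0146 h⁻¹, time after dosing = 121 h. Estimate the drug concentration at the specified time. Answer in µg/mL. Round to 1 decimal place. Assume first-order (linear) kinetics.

C₀ = Dose / Vd = 1930 / 40.4 = 47.77 mg/L
C = C₀ · e^(−k·t) = 47.77 × e^(−0.01460 × 121)
  = 47.77 × 0.1709 = 8.164 mg/L
(8.164 mg/L = 8.164 µg/mL)

8.2 µg/mL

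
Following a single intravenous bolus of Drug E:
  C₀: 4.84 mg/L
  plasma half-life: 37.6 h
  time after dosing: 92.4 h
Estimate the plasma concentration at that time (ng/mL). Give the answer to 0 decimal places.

881 ng/mL

k = ln2 / t½ = 0.693147 / 37.6 = 0.01843 h⁻¹
C = C₀ · e^(−k·t) = 4.840 × e^(−0.01843 × 92.4)
  = 4.840 × 0.1821 = 0.8814 mg/L
Convert: 0.8814 mg/L × 1000 = 881.4 ng/mL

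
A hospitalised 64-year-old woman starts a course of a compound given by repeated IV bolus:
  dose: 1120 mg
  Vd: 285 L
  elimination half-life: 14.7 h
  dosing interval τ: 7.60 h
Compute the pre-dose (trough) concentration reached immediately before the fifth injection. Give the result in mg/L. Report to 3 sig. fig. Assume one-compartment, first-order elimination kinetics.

C₀ per dose = Dose / Vd = 1120 / 285 = 3.930 mg/L
k = ln2 / t½ = 0.693147 / 14.7 = 0.04715 h⁻¹
Fraction remaining after one interval: r = e^(−kτ) = e^(−0.04715 × 7.60) = 0.6988
Before dose 5, 4 doses have been given (aged 1τ, 2τ, 3τ, 4τ).
C_trough = C₀ × (r + r² + … + r^4) = C₀ × r(1−r^4)/(1−r)
        = 3.930 × 0.6988 × (1 − 0.2385) / (1 − 0.6988) = 6.943 mg/L

6.94 mg/L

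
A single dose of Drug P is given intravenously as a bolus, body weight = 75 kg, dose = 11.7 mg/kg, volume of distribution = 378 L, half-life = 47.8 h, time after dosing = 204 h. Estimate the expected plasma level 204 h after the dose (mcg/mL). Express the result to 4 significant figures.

Total dose = 11.7 × 75 = 877.5 mg
C₀ = Dose / Vd = 877.5 / 378 = 2.321 mg/L
k = ln2 / t½ = 0.693147 / 47.8 = 0.01450 h⁻¹
C = C₀ · e^(−k·t) = 2.321 × e^(−0.01450 × 204)
  = 2.321 × 0.05192 = 0.1205 mg/L
(0.1205 mg/L = 0.1205 mcg/mL)

0.1205 mcg/mL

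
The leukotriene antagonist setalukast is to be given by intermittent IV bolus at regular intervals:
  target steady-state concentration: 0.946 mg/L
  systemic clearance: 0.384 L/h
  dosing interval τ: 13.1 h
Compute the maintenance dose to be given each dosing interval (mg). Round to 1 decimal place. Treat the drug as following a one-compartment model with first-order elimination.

4.8 mg

At steady state, Dose/τ = Css × CL.
Dose = Css × CL × τ = 0.946 × 0.3840 × 13.1 = 4.759 mg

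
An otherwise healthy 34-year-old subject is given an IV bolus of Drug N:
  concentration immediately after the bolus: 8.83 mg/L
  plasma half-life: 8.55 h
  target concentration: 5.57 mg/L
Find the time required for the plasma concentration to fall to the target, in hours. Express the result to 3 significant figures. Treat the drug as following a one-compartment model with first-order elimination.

5.68 h

k = ln2 / t½ = 0.693147 / 8.55 = 0.08107 h⁻¹
t = ln(C₀ / C) / k = ln(8.830 / 5.57) / 0.08107
  = ln(1.585) / 0.08107 = 0.4606 / 0.08107 = 5.682 h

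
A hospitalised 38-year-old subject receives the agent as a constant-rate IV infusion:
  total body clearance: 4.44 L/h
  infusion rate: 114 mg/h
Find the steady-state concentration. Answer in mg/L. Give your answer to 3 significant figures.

At steady state Css = R₀ / CL = 114 / 4.440 = 25.68 mg/L

25.7 mg/L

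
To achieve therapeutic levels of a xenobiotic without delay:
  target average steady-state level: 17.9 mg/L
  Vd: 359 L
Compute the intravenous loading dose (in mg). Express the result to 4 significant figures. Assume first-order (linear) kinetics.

6426 mg

LD = Css × Vd = 17.9 × 359 = 6426 mg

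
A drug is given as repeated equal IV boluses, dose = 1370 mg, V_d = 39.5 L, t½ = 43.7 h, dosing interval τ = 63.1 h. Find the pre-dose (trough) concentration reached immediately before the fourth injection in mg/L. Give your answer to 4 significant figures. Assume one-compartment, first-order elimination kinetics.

C₀ per dose = Dose / Vd = 1370 / 39.5 = 34.68 mg/L
k = ln2 / t½ = 0.693147 / 43.7 = 0.01586 h⁻¹
Fraction remaining after one interval: r = e^(−kτ) = e^(−0.01586 × 63.1) = 0.3676
Before dose 4, 3 doses have been given (aged 1τ, 2τ, 3τ).
C_trough = C₀ × (r + r² + … + r^3) = C₀ × r(1−r^3)/(1−r)
        = 34.68 × 0.3676 × (1 − 0.04967) / (1 − 0.3676) = 19.16 mg/L

19.16 mg/L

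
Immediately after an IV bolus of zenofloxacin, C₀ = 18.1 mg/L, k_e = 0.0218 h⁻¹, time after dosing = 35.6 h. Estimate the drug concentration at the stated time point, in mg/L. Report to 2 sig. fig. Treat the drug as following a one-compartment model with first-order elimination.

8.3 mg/L

C = C₀ · e^(−k·t) = 18.10 × e^(−0.02180 × 35.6)
  = 18.10 × 0.4602 = 8.330 mg/L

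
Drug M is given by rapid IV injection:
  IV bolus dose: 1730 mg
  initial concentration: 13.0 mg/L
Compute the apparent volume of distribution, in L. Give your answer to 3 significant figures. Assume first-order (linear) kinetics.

Vd = Dose / C₀ = 1730 / 13.0 = 133.1 L

133 L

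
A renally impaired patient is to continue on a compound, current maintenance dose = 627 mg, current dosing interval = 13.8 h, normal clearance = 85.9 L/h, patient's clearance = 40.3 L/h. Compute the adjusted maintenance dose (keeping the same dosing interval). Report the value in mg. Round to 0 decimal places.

294 mg

To keep the same average steady-state level, dosing rate must scale with clearance.
CL ratio = 40.3 / 85.9 = 0.4692
New dose (same interval) = 627 × 0.4692 = 294.2 mg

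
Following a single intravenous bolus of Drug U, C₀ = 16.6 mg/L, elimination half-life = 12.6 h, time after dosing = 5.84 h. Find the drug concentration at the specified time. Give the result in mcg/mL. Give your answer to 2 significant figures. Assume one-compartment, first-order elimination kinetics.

12 mcg/mL

k = ln2 / t½ = 0.693147 / 12.6 = 0.05501 h⁻¹
C = C₀ · e^(−k·t) = 16.60 × e^(−0.05501 × 5.84)
  = 16.60 × 0.7252 = 12.04 mg/L
(12.04 mg/L = 12.04 mcg/mL)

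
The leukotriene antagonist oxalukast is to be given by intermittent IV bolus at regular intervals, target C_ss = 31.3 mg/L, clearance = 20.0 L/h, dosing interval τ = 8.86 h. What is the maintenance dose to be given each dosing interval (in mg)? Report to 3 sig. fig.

5550 mg

At steady state, Dose/τ = Css × CL.
Dose = Css × CL × τ = 31.3 × 20.00 × 8.86 = 5546 mg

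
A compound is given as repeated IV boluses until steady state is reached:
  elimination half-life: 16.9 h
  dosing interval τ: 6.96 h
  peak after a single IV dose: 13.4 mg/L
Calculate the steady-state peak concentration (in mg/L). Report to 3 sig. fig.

54.0 mg/L

k = ln2 / t½ = 0.693147 / 16.9 = 0.04101 h⁻¹
e^(−kτ) = e^(−0.04101 × 6.96) = 0.7517
Accumulation ratio R = 1 / (1 − e^(−kτ)) = 1 / (1 − 0.7517) = 4.027
Steady-state peak = C₀ × R = 13.4 × 4.027 = 53.96 mg/L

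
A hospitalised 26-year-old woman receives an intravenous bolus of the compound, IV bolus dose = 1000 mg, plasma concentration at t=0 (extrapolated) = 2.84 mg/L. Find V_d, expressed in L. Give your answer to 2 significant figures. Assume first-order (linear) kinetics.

350 L

Vd = Dose / C₀ = 1000 / 2.84 = 352.1 L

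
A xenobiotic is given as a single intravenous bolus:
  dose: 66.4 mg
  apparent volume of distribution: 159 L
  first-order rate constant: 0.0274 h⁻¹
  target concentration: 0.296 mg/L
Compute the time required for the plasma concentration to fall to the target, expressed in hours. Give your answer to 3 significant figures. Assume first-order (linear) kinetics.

C₀ = Dose / Vd = 66.40 / 159 = 0.4176 mg/L
t = ln(C₀ / C) / k = ln(0.4176 / 0.296) / 0.02740
  = ln(1.411) / 0.02740 = 0.3443 / 0.02740 = 12.57 h

12.6 h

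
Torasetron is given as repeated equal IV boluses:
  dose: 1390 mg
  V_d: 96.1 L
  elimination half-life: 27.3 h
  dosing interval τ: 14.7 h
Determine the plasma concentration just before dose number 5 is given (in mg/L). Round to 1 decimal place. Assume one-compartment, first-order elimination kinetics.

C₀ per dose = Dose / Vd = 1390 / 96.1 = 14.46 mg/L
k = ln2 / t½ = 0.693147 / 27.3 = 0.02539 h⁻¹
Fraction remaining after one interval: r = e^(−kτ) = e^(−0.02539 × 14.7) = 0.6885
Before dose 5, 4 doses have been given (aged 1τ, 2τ, 3τ, 4τ).
C_trough = C₀ × (r + r² + … + r^4) = C₀ × r(1−r^4)/(1−r)
        = 14.46 × 0.6885 × (1 − 0.2247) / (1 − 0.6885) = 24.78 mg/L

24.8 mg/L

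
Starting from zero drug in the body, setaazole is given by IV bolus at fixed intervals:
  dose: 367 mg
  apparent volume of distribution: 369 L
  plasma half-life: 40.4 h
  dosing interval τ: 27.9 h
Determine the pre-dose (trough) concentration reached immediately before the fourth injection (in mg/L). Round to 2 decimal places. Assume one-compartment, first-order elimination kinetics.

1.23 mg/L

C₀ per dose = Dose / Vd = 367 / 369 = 0.9946 mg/L
k = ln2 / t½ = 0.693147 / 40.4 = 0.01716 h⁻¹
Fraction remaining after one interval: r = e^(−kτ) = e^(−0.01716 × 27.9) = 0.6195
Before dose 4, 3 doses have been given (aged 1τ, 2τ, 3τ).
C_trough = C₀ × (r + r² + … + r^3) = C₀ × r(1−r^3)/(1−r)
        = 0.9946 × 0.6195 × (1 − 0.2378) / (1 − 0.6195) = 1.234 mg/L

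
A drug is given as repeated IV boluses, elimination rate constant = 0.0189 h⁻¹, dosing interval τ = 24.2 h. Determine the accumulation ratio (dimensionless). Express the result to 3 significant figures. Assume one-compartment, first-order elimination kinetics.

e^(−kτ) = e^(−0.01890 × 24.2) = 0.6329
Accumulation ratio R = 1 / (1 − e^(−kτ)) = 1 / (1 − 0.6329) = 2.724

2.72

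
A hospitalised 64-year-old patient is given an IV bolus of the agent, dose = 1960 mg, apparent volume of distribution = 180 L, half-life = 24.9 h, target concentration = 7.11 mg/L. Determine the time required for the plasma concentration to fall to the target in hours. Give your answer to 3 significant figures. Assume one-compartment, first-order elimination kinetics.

C₀ = Dose / Vd = 1960 / 180 = 10.89 mg/L
k = ln2 / t½ = 0.693147 / 24.9 = 0.02784 h⁻¹
t = ln(C₀ / C) / k = ln(10.89 / 7.11) / 0.02784
  = ln(1.532) / 0.02784 = 0.4266 / 0.02784 = 15.32 h

15.3 h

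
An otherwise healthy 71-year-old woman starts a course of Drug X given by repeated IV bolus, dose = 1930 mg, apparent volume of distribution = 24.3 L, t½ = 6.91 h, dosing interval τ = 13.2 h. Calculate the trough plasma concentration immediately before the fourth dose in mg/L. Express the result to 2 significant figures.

C₀ per dose = Dose / Vd = 1930 / 24.3 = 79.42 mg/L
k = ln2 / t½ = 0.693147 / 6.91 = 0.1003 h⁻¹
Fraction remaining after one interval: r = e^(−kτ) = e^(−0.1003 × 13.2) = 0.2661
Before dose 4, 3 doses have been given (aged 1τ, 2τ, 3τ).
C_trough = C₀ × (r + r² + … + r^3) = C₀ × r(1−r^3)/(1−r)
        = 79.42 × 0.2661 × (1 − 0.01884) / (1 − 0.2661) = 28.25 mg/L

28 mg/L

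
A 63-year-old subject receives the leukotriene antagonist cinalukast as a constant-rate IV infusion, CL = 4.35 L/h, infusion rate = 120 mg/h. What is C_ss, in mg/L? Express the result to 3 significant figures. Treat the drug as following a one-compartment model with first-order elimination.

27.6 mg/L

At steady state Css = R₀ / CL = 120 / 4.350 = 27.59 mg/L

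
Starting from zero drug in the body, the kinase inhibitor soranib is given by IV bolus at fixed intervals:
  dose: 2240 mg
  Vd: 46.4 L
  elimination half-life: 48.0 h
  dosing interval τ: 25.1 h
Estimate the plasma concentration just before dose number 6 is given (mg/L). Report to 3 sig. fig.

92.5 mg/L

C₀ per dose = Dose / Vd = 2240 / 46.4 = 48.28 mg/L
k = ln2 / t½ = 0.693147 / 48.0 = 0.01444 h⁻¹
Fraction remaining after one interval: r = e^(−kτ) = e^(−0.01444 × 25.1) = 0.6960
Before dose 6, 5 doses have been given (aged 1τ, 2τ, 3τ, 4τ, 5τ).
C_trough = C₀ × (r + r² + … + r^5) = C₀ × r(1−r^5)/(1−r)
        = 48.28 × 0.6960 × (1 − 0.1633) / (1 − 0.6960) = 92.49 mg/L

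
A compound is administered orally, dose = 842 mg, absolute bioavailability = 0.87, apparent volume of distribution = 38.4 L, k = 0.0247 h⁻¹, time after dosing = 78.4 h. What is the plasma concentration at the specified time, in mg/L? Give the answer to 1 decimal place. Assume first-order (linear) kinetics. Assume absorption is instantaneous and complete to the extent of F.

2.8 mg/L

Amount reaching circulation = F × Dose = 0.87 × 842.0 = 732.5 mg
C₀ = F·Dose / Vd = 732.5 / 38.4 = 19.08 mg/L
C = C₀ · e^(−k·t) = 19.08 × e^(−0.02470 × 78.4)
  = 19.08 × 0.1442 = 2.751 mg/L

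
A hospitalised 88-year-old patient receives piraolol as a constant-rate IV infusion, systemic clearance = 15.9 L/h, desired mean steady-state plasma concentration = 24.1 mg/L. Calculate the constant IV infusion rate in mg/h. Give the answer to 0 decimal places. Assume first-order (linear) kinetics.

At steady state, infusion rate R₀ = Css × CL = 24.1 × 15.90 = 383.2 mg/h

383 mg/h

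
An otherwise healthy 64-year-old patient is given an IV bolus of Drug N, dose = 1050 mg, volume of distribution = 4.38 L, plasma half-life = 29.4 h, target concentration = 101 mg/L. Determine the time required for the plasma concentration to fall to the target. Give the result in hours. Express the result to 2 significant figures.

37 h

C₀ = Dose / Vd = 1050 / 4.38 = 239.7 mg/L
k = ln2 / t½ = 0.693147 / 29.4 = 0.02358 h⁻¹
t = ln(C₀ / C) / k = ln(239.7 / 101) / 0.02358
  = ln(2.373) / 0.02358 = 0.8642 / 0.02358 = 36.65 h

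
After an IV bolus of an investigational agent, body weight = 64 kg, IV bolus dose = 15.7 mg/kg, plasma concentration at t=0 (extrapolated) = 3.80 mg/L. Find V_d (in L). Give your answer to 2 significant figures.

260 L

Dose = 15.7 × 64 = 1005 mg
Vd = Dose / C₀ = 1005 / 3.80 = 264.5 L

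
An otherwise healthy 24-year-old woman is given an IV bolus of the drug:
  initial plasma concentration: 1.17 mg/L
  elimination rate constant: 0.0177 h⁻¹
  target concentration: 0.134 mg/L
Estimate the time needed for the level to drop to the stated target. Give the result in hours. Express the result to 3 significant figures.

t = ln(C₀ / C) / k = ln(1.170 / 0.134) / 0.01770
  = ln(8.731) / 0.01770 = 2.167 / 0.01770 = 122.4 h

122 h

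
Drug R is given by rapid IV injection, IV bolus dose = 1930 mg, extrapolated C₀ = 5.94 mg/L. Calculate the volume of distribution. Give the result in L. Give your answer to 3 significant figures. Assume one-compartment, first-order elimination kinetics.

325 L

Vd = Dose / C₀ = 1930 / 5.94 = 324.9 L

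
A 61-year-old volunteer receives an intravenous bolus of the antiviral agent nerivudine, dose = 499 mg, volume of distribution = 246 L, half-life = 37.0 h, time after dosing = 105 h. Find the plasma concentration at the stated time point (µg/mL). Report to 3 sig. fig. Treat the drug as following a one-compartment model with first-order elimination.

C₀ = Dose / Vd = 499.0 / 246 = 2.028 mg/L
k = ln2 / t½ = 0.693147 / 37.0 = 0.01873 h⁻¹
C = C₀ · e^(−k·t) = 2.028 × e^(−0.01873 × 105)
  = 2.028 × 0.1399 = 0.2837 mg/L
(0.2837 mg/L = 0.2837 µg/mL)

0.284 µg/mL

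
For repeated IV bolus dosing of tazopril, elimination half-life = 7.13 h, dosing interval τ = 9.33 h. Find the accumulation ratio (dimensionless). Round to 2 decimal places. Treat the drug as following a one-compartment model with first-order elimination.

1.68

k = ln2 / t½ = 0.693147 / 7.13 = 0.09722 h⁻¹
e^(−kτ) = e^(−0.09722 × 9.33) = 0.4037
Accumulation ratio R = 1 / (1 − e^(−kτ)) = 1 / (1 − 0.4037) = 1.677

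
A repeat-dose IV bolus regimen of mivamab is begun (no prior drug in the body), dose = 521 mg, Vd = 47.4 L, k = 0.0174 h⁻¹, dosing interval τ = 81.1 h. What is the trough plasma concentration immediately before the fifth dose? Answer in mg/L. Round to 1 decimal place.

C₀ per dose = Dose / Vd = 521 / 47.4 = 10.99 mg/L
Fraction remaining after one interval: r = e^(−kτ) = e^(−0.01740 × 81.1) = 0.2439
Before dose 5, 4 doses have been given (aged 1τ, 2τ, 3τ, 4τ).
C_trough = C₀ × (r + r² + … + r^4) = C₀ × r(1−r^4)/(1−r)
        = 10.99 × 0.2439 × (1 − 0.003539) / (1 − 0.2439) = 3.533 mg/L

3.5 mg/L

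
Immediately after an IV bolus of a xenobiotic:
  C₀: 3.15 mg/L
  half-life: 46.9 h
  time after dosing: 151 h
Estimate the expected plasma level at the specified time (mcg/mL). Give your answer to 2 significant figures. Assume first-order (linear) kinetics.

0.34 mcg/mL

k = ln2 / t½ = 0.693147 / 46.9 = 0.01478 h⁻¹
C = C₀ · e^(−k·t) = 3.150 × e^(−0.01478 × 151)
  = 3.150 × 0.1073 = 0.3380 mg/L
(0.3380 mg/L = 0.3380 mcg/mL)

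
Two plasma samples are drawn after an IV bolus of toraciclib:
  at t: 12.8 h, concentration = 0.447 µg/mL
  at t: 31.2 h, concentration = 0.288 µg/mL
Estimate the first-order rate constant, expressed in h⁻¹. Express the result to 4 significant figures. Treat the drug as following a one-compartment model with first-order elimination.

0.02389 h⁻¹

k = ln(C₁/C₂) / (t₂ − t₁) = ln(0.447/0.288) / (31.2 − 12.8)
  = 0.4396 / 18.40 = 0.02389 h⁻¹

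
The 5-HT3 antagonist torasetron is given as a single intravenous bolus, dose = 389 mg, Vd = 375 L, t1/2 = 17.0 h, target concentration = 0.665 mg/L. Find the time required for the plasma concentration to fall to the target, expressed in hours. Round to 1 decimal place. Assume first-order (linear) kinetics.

10.9 h

C₀ = Dose / Vd = 389.0 / 375 = 1.037 mg/L
k = ln2 / t½ = 0.693147 / 17.0 = 0.04077 h⁻¹
t = ln(C₀ / C) / k = ln(1.037 / 0.665) / 0.04077
  = ln(1.559) / 0.04077 = 0.4440 / 0.04077 = 10.89 h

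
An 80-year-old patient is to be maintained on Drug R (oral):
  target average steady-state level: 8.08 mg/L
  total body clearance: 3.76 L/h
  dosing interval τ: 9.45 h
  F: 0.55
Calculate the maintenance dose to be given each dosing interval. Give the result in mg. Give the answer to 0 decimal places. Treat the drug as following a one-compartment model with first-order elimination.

At steady state, F × (Dose/τ) = Css × CL.
Dose = Css × CL × τ / F = 8.08 × 3.760 × 9.45 / 0.55 = 522.0 mg

522 mg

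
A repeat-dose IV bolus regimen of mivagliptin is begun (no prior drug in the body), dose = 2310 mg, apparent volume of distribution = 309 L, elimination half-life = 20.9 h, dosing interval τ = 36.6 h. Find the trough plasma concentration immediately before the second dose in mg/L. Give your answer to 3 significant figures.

C₀ per dose = Dose / Vd = 2310 / 309 = 7.476 mg/L
k = ln2 / t½ = 0.693147 / 20.9 = 0.03316 h⁻¹
Fraction remaining after one interval: r = e^(−kτ) = e^(−0.03316 × 36.6) = 0.2971
Before dose 2, 1 dose has been given (aged 1τ).
C_trough = C₀ × r = 7.476 × 0.2971 = 2.221 mg/L

2.22 mg/L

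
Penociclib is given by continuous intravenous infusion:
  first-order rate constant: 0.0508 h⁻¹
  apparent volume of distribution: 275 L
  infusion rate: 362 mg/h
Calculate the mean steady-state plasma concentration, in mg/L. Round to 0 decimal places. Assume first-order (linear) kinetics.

CL = k × Vd = 0.05080 × 275 = 13.97 L/h
At steady state Css = R₀ / CL = 362 / 13.97 = 25.91 mg/L

26 mg/L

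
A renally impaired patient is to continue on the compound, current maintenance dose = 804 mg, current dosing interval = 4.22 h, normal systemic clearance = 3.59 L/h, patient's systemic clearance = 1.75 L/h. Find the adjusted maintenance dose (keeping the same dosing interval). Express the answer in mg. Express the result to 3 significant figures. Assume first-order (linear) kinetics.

To keep the same average steady-state level, dosing rate must scale with clearance.
CL ratio = 1.75 / 3.59 = 0.4875
New dose (same interval) = 804 × 0.4875 = 392.0 mg

392 mg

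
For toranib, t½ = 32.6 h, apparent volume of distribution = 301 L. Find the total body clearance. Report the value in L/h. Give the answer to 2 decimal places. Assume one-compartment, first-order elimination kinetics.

6.40 L/h

k = ln2 / t½ = 0.693147 / 32.6 = 0.02126 h⁻¹
CL = k × Vd = 0.02126 × 301 = 6.399 L/h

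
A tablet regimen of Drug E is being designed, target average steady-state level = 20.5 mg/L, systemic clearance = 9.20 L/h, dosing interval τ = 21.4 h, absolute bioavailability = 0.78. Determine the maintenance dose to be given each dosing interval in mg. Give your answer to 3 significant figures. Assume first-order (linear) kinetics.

At steady state, F × (Dose/τ) = Css × CL.
Dose = Css × CL × τ / F = 20.5 × 9.200 × 21.4 / 0.78 = 5174 mg

5170 mg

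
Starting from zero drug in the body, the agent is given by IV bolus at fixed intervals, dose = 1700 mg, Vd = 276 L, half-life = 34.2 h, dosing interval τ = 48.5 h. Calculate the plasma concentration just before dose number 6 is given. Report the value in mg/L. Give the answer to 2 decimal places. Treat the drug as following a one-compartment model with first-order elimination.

C₀ per dose = Dose / Vd = 1700 / 276 = 6.159 mg/L
k = ln2 / t½ = 0.693147 / 34.2 = 0.02027 h⁻¹
Fraction remaining after one interval: r = e^(−kτ) = e^(−0.02027 × 48.5) = 0.3742
Before dose 6, 5 doses have been given (aged 1τ, 2τ, 3τ, 4τ, 5τ).
C_trough = C₀ × (r + r² + … + r^5) = C₀ × r(1−r^5)/(1−r)
        = 6.159 × 0.3742 × (1 − 0.007337) / (1 − 0.3742) = 3.656 mg/L

3.66 mg/L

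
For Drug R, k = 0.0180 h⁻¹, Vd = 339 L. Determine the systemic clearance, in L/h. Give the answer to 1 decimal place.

6.1 L/h

CL = k × Vd = 0.0180 × 339 = 6.102 L/h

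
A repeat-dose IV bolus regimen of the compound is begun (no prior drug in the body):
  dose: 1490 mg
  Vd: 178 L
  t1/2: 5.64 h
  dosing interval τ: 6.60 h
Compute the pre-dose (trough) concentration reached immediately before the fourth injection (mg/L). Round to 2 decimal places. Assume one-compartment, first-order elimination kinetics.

C₀ per dose = Dose / Vd = 1490 / 178 = 8.371 mg/L
k = ln2 / t½ = 0.693147 / 5.64 = 0.1229 h⁻¹
Fraction remaining after one interval: r = e^(−kτ) = e^(−0.1229 × 6.60) = 0.4444
Before dose 4, 3 doses have been given (aged 1τ, 2τ, 3τ).
C_trough = C₀ × (r + r² + … + r^3) = C₀ × r(1−r^3)/(1−r)
        = 8.371 × 0.4444 × (1 − 0.08777) / (1 − 0.4444) = 6.108 mg/L

6.11 mg/L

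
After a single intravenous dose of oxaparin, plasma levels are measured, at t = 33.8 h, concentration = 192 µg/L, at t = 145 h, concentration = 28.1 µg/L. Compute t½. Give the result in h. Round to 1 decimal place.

k = ln(C₁/C₂) / (t₂ − t₁) = ln(192/28.1) / (145 − 33.8)
  = 1.922 / 111.2 = 0.01728 h⁻¹
t½ = ln2 / k = 0.693147 / 0.01728 = 40.11 h

40.1 h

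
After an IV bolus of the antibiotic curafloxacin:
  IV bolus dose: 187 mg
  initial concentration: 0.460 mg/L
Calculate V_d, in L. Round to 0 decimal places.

407 L

Vd = Dose / C₀ = 187.0 / 0.460 = 406.5 L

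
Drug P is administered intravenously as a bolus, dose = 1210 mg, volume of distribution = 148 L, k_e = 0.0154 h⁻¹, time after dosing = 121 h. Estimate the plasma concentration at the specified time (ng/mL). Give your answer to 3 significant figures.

1270 ng/mL

C₀ = Dose / Vd = 1210 / 148 = 8.176 mg/L
C = C₀ · e^(−k·t) = 8.176 × e^(−0.01540 × 121)
  = 8.176 × 0.1551 = 1.268 mg/L
Convert: 1.268 mg/L × 1000 = 1268 ng/mL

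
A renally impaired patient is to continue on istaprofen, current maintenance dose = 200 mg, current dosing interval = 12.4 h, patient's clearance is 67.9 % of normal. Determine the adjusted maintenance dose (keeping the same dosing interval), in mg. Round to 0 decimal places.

136 mg

To keep the same average steady-state level, dosing rate must scale with clearance.
CL ratio = 67.9 / 100 = 0.6790
New dose (same interval) = 200 × 0.6790 = 135.8 mg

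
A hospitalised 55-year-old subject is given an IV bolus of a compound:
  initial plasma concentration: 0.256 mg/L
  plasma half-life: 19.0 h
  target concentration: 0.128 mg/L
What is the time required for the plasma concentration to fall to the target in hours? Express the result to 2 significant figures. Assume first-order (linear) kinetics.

19 h

k = ln2 / t½ = 0.693147 / 19.0 = 0.03648 h⁻¹
t = ln(C₀ / C) / k = ln(0.2560 / 0.128) / 0.03648
  = ln(2.000) / 0.03648 = 0.6931 / 0.03648 = 19.00 h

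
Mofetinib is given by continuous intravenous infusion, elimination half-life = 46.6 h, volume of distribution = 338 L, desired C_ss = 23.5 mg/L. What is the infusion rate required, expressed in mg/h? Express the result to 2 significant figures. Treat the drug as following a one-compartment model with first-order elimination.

120 mg/h

k = ln2 / t½ = 0.693147 / 46.6 = 0.01487 h⁻¹
CL = k × Vd = 0.01487 × 338 = 5.026 L/h
At steady state, infusion rate R₀ = Css × CL = 23.5 × 5.026 = 118.1 mg/h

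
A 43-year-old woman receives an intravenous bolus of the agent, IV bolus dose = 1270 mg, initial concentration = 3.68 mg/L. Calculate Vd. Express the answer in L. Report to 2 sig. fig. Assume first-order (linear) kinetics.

Vd = Dose / C₀ = 1270 / 3.68 = 345.1 L

350 L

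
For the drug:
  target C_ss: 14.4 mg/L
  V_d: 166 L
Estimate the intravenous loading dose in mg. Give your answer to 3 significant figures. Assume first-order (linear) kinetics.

LD = Css × Vd = 14.4 × 166 = 2390 mg

2390 mg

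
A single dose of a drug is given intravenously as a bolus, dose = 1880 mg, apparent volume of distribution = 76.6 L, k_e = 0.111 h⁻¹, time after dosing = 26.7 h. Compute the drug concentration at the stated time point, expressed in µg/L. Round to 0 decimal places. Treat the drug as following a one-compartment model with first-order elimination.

1267 µg/L

C₀ = Dose / Vd = 1880 / 76.6 = 24.54 mg/L
C = C₀ · e^(−k·t) = 24.54 × e^(−0.1110 × 26.7)
  = 24.54 × 0.05163 = 1.267 mg/L
Convert: 1.267 mg/L × 1000 = 1267 µg/L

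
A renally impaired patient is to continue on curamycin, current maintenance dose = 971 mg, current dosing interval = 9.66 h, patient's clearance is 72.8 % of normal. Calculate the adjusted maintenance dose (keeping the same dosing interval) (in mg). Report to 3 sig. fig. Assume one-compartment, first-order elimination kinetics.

To keep the same average steady-state level, dosing rate must scale with clearance.
CL ratio = 72.8 / 100 = 0.7280
New dose (same interval) = 971 × 0.7280 = 706.9 mg

707 mg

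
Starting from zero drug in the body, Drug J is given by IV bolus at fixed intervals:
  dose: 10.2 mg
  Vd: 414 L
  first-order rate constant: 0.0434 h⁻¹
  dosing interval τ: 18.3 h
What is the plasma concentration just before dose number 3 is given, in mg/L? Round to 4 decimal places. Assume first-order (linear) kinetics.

0.0162 mg/L

C₀ per dose = Dose / Vd = 10.2 / 414 = 0.02464 mg/L
Fraction remaining after one interval: r = e^(−kτ) = e^(−0.04340 × 18.3) = 0.4519
Before dose 3, 2 doses have been given (aged 1τ, 2τ).
C_trough = C₀ × (r + r²) = 0.02464 × (0.4519 + 0.2042) = 0.01617 mg/L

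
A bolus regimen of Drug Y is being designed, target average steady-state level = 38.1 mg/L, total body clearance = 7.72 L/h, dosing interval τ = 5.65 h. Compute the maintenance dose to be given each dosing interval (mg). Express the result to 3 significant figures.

At steady state, Dose/τ = Css × CL.
Dose = Css × CL × τ = 38.1 × 7.720 × 5.65 = 1662 mg

1660 mg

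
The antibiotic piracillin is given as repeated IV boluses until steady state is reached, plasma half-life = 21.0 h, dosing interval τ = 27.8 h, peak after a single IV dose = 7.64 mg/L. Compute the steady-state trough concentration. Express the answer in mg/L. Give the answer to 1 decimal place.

k = ln2 / t½ = 0.693147 / 21.0 = 0.03301 h⁻¹
e^(−kτ) = e^(−0.03301 × 27.8) = 0.3994
Accumulation ratio R = 1 / (1 − e^(−kτ)) = 1 / (1 − 0.3994) = 1.665
Steady-state trough = C₀ × R × e^(−kτ) = 7.64 × 1.665 × 0.3994 = 5.081 mg/L

5.1 mg/L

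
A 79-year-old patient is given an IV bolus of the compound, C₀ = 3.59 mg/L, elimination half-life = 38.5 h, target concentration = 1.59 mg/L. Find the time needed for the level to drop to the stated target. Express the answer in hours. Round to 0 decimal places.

k = ln2 / t½ = 0.693147 / 38.5 = 0.01800 h⁻¹
t = ln(C₀ / C) / k = ln(3.590 / 1.59) / 0.01800
  = ln(2.258) / 0.01800 = 0.8145 / 0.01800 = 45.25 h

45 h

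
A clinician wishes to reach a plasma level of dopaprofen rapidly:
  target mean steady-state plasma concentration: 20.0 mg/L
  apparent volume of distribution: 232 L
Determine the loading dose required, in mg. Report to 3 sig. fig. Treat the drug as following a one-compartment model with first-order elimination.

4640 mg

LD = Css × Vd = 20.0 × 232 = 4640 mg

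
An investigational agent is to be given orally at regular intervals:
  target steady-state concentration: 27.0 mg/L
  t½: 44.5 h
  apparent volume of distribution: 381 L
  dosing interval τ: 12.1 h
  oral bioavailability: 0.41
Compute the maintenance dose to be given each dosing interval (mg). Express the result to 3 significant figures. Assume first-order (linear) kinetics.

4730 mg

k = ln2 / t½ = 0.693147 / 44.5 = 0.01558 h⁻¹
CL = k × Vd = 0.01558 × 381 = 5.936 L/h
At steady state, F × (Dose/τ) = Css × CL.
Dose = Css × CL × τ / F = 27.0 × 5.936 × 12.1 / 0.41 = 4730 mg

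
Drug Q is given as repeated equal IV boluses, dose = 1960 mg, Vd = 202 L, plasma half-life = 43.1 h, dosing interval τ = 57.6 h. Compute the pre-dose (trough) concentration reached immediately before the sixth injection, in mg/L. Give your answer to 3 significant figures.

6.30 mg/L

C₀ per dose = Dose / Vd = 1960 / 202 = 9.703 mg/L
k = ln2 / t½ = 0.693147 / 43.1 = 0.01608 h⁻¹
Fraction remaining after one interval: r = e^(−kτ) = e^(−0.01608 × 57.6) = 0.3961
Before dose 6, 5 doses have been given (aged 1τ, 2τ, 3τ, 4τ, 5τ).
C_trough = C₀ × (r + r² + … + r^5) = C₀ × r(1−r^5)/(1−r)
        = 9.703 × 0.3961 × (1 − 0.009750) / (1 − 0.3961) = 6.302 mg/L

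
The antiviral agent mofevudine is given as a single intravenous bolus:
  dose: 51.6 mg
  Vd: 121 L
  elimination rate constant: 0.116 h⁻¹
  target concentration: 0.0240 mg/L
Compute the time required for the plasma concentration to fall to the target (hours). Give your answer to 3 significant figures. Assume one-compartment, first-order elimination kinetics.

24.8 h

C₀ = Dose / Vd = 51.60 / 121 = 0.4264 mg/L
t = ln(C₀ / C) / k = ln(0.4264 / 0.0240) / 0.1160
  = ln(17.77) / 0.1160 = 2.878 / 0.1160 = 24.81 h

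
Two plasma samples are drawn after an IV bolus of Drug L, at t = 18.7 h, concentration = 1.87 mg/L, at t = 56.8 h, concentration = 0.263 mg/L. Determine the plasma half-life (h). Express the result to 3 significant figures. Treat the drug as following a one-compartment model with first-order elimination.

13.5 h

k = ln(C₁/C₂) / (t₂ − t₁) = ln(1.87/0.263) / (56.8 − 18.7)
  = 1.962 / 38.10 = 0.05150 h⁻¹
t½ = ln2 / k = 0.693147 / 0.05150 = 13.46 h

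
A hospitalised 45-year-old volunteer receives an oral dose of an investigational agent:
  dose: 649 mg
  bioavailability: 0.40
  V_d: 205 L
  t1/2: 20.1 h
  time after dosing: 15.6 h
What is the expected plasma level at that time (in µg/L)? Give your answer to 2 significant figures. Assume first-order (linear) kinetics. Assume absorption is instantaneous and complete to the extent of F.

Amount reaching circulation = F × Dose = 0.40 × 649.0 = 259.6 mg
C₀ = F·Dose / Vd = 259.6 / 205 = 1.266 mg/L
k = ln2 / t½ = 0.693147 / 20.1 = 0.03448 h⁻¹
C = C₀ · e^(−k·t) = 1.266 × e^(−0.03448 × 15.6)
  = 1.266 × 0.5840 = 0.7393 mg/L
Convert: 0.7393 mg/L × 1000 = 739.3 µg/L

740 µg/L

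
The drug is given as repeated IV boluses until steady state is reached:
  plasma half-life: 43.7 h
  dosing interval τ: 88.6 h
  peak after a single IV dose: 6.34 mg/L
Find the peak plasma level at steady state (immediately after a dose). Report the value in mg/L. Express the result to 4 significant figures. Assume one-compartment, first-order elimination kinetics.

k = ln2 / t½ = 0.693147 / 43.7 = 0.01586 h⁻¹
e^(−kτ) = e^(−0.01586 × 88.6) = 0.2453
Accumulation ratio R = 1 / (1 − e^(−kτ)) = 1 / (1 − 0.2453) = 1.325
Steady-state peak = C₀ × R = 6.34 × 1.325 = 8.401 mg/L

8.401 mg/L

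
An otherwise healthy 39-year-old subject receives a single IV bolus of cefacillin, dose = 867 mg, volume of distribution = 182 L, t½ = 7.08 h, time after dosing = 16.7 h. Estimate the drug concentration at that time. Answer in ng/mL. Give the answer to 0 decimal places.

C₀ = Dose / Vd = 867.0 / 182 = 4.764 mg/L
k = ln2 / t½ = 0.693147 / 7.08 = 0.09790 h⁻¹
C = C₀ · e^(−k·t) = 4.764 × e^(−0.09790 × 16.7)
  = 4.764 × 0.1950 = 0.9290 mg/L
Convert: 0.9290 mg/L × 1000 = 929.0 ng/mL

929 ng/mL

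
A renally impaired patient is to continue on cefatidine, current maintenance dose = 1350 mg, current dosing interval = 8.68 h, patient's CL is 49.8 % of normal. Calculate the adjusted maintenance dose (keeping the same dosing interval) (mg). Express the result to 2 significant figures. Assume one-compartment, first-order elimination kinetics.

670 mg

To keep the same average steady-state level, dosing rate must scale with clearance.
CL ratio = 49.8 / 100 = 0.4980
New dose (same interval) = 1350 × 0.4980 = 672.3 mg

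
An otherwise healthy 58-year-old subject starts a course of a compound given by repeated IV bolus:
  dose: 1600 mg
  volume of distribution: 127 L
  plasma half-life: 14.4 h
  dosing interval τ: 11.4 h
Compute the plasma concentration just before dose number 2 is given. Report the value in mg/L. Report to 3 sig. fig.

7.28 mg/L

C₀ per dose = Dose / Vd = 1600 / 127 = 12.60 mg/L
k = ln2 / t½ = 0.693147 / 14.4 = 0.04814 h⁻¹
Fraction remaining after one interval: r = e^(−kτ) = e^(−0.04814 × 11.4) = 0.5776
Before dose 2, 1 dose has been given (aged 1τ).
C_trough = C₀ × r = 12.60 × 0.5776 = 7.278 mg/L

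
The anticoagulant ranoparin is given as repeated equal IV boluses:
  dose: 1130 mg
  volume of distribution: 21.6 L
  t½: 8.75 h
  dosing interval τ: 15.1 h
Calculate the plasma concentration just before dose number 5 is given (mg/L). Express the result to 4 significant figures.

C₀ per dose = Dose / Vd = 1130 / 21.6 = 52.31 mg/L
k = ln2 / t½ = 0.693147 / 8.75 = 0.07922 h⁻¹
Fraction remaining after one interval: r = e^(−kτ) = e^(−0.07922 × 15.1) = 0.3023
Before dose 5, 4 doses have been given (aged 1τ, 2τ, 3τ, 4τ).
C_trough = C₀ × (r + r² + … + r^4) = C₀ × r(1−r^4)/(1−r)
        = 52.31 × 0.3023 × (1 − 0.008351) / (1 − 0.3023) = 22.48 mg/L

22.48 mg/L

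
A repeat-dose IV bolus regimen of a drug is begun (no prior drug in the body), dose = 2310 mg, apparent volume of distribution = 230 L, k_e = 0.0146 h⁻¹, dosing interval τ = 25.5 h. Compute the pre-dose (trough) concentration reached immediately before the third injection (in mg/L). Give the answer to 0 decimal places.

12 mg/L

C₀ per dose = Dose / Vd = 2310 / 230 = 10.04 mg/L
Fraction remaining after one interval: r = e^(−kτ) = e^(−0.01460 × 25.5) = 0.6891
Before dose 3, 2 doses have been given (aged 1τ, 2τ).
C_trough = C₀ × (r + r²) = 10.04 × (0.6891 + 0.4749) = 11.69 mg/L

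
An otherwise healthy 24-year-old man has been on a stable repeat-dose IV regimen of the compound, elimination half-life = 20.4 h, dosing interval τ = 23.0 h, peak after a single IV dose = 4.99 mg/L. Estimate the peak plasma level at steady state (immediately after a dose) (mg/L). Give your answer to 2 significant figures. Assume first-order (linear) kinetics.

k = ln2 / t½ = 0.693147 / 20.4 = 0.03398 h⁻¹
e^(−kτ) = e^(−0.03398 × 23.0) = 0.4577
Accumulation ratio R = 1 / (1 − e^(−kτ)) = 1 / (1 − 0.4577) = 1.844
Steady-state peak = C₀ × R = 4.99 × 1.844 = 9.202 mg/L

9.2 mg/L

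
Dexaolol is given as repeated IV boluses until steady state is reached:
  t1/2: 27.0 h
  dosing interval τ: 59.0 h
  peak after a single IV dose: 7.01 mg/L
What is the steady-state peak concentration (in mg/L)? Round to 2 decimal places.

k = ln2 / t½ = 0.693147 / 27.0 = 0.02567 h⁻¹
e^(−kτ) = e^(−0.02567 × 59.0) = 0.2199
Accumulation ratio R = 1 / (1 − e^(−kτ)) = 1 / (1 − 0.2199) = 1.282
Steady-state peak = C₀ × R = 7.01 × 1.282 = 8.987 mg/L

8.99 mg/L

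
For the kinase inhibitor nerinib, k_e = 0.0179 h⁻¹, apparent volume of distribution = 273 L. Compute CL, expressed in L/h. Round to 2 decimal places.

CL = k × Vd = 0.0179 × 273 = 4.887 L/h

4.89 L/h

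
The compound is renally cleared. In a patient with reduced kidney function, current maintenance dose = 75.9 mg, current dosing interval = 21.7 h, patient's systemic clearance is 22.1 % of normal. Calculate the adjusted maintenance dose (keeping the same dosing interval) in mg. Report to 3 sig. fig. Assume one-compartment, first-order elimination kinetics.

To keep the same average steady-state level, dosing rate must scale with clearance.
CL ratio = 22.1 / 100 = 0.2210
New dose (same interval) = 75.9 × 0.2210 = 16.77 mg

16.8 mg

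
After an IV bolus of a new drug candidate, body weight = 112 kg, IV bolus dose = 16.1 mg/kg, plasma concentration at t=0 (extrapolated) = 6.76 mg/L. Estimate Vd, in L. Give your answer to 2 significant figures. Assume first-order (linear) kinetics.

Dose = 16.1 × 112 = 1803 mg
Vd = Dose / C₀ = 1803 / 6.76 = 266.7 L

270 L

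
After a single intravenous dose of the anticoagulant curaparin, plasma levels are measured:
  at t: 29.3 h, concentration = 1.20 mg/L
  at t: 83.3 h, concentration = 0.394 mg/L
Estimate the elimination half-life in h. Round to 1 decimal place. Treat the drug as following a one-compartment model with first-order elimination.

33.6 h

k = ln(C₁/C₂) / (t₂ − t₁) = ln(1.20/0.394) / (83.3 − 29.3)
  = 1.114 / 54.00 = 0.02063 h⁻¹
t½ = ln2 / k = 0.693147 / 0.02063 = 33.60 h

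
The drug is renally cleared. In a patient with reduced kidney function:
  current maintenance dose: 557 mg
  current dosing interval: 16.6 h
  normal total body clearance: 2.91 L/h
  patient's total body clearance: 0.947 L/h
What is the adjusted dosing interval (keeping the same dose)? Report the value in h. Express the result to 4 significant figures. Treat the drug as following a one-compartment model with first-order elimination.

51.01 h

To keep the same average steady-state level, dosing rate must scale with clearance.
CL ratio = 0.947 / 2.91 = 0.3254
New interval (same dose) = 16.6 / 0.3254 = 51.01 h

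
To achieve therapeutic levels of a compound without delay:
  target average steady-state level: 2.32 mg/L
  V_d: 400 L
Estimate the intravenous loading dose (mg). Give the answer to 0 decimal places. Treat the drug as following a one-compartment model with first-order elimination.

928 mg

LD = Css × Vd = 2.32 × 400 = 928.0 mg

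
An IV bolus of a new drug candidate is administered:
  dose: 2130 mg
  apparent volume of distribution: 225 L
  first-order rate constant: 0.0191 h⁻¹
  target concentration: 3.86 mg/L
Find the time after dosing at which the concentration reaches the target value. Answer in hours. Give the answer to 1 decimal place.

C₀ = Dose / Vd = 2130 / 225 = 9.467 mg/L
t = ln(C₀ / C) / k = ln(9.467 / 3.86) / 0.01910
  = ln(2.453) / 0.01910 = 0.8973 / 0.01910 = 46.98 h

47.0 h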